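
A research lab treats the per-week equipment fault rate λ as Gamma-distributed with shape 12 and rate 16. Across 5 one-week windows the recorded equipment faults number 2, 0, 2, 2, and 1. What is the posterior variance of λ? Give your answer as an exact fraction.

19/441

Total count: 2 + 0 + 2 + 2 + 1 = 7.
Total exposure: 5 weeks.
Gamma(α, β) with Poisson data over total exposure Σt gives posterior Gamma(α+Σx, β+Σt) = Gamma(19, 21).
Posterior variance = α'/β'² = 19/441.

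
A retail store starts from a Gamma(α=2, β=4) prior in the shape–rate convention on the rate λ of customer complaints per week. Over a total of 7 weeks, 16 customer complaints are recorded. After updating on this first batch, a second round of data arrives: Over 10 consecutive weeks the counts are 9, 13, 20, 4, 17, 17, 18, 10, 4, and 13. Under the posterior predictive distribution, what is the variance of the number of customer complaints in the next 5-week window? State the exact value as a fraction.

18590/441

Total count 16 over total exposure 7 weeks.
After the first batch: Gamma(2 + 16, 4 + 7) = Gamma(18, 11).
Total count: 9 + 13 + 20 + 4 + 17 + 17 + 18 + 10 + 4 + 13 = 125.
Total exposure: 10 weeks.
After the second batch: Gamma(18 + 125, 11 + 10) = Gamma(143, 21).
The posterior predictive for a window of length T is Negative Binomial with variance T·α'·(β'+T)/β'² = 5·143·26/441 = 18590/441.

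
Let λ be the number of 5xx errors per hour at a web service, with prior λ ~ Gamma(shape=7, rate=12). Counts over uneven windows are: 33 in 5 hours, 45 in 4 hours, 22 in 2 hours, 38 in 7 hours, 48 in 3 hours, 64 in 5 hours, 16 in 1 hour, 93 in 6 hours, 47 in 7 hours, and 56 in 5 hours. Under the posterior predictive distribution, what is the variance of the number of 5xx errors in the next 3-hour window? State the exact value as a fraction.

9380/361

Total count: 33 + 45 + 22 + 38 + 48 + 64 + 16 + 93 + 47 + 56 = 462.
Total exposure: 5 + 4 + 2 + 7 + 3 + 5 + 1 + 6 + 7 + 5 = 45 hours.
By Gamma–Poisson conjugacy, the posterior is Gamma(α + Σx, β + Σt) = Gamma(7 + 462, 12 + 45) = Gamma(469, 57).
The posterior predictive for a window of length T is Negative Binomial with variance T·α'·(β'+T)/β'² = 3·469·60/3249 = 9380/361.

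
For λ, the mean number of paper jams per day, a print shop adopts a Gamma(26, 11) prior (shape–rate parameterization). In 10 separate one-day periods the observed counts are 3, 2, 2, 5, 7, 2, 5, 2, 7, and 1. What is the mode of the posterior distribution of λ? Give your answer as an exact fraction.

Total count: 3 + 2 + 2 + 5 + 7 + 2 + 5 + 2 + 7 + 1 = 36.
Total exposure: 10 days.
Posterior: α' = 26 + 36 = 62, β' = 11 + 10 = 21.
Posterior mode = (α'−1)/β' = 61/21.

61/21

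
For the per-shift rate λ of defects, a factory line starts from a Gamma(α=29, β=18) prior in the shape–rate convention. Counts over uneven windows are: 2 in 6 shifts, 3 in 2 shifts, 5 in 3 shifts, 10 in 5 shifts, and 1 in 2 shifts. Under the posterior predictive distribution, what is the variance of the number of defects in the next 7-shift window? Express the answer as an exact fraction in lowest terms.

Total count: 2 + 3 + 5 + 10 + 1 = 21.
Total exposure: 6 + 2 + 3 + 5 + 2 = 18 shifts.
Posterior: α' = 29 + 21 = 50, β' = 18 + 18 = 36.
The posterior predictive for a window of length T is Negative Binomial with variance T·α'·(β'+T)/β'² = 7·50·43/1296 = 7525/648.

7525/648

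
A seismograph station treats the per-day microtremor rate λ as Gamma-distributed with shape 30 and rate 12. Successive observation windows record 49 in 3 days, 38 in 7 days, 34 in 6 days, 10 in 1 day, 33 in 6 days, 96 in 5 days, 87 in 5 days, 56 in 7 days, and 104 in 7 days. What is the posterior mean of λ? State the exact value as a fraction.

537/59

Total count: 49 + 38 + 34 + 10 + 33 + 96 + 87 + 56 + 104 = 507.
Total exposure: 3 + 7 + 6 + 1 + 6 + 5 + 5 + 7 + 7 = 47 days.
Gamma(α, β) with Poisson data over total exposure Σt gives posterior Gamma(α+Σx, β+Σt) = Gamma(537, 59).
Posterior mean = α'/β' = 537/59.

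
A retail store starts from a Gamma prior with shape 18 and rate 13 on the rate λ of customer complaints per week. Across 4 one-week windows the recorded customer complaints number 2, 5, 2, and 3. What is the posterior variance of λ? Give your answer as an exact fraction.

Total count: 2 + 5 + 2 + 3 = 12.
Total exposure: 4 weeks.
The Gamma prior is conjugate for the Poisson rate, so λ | data ~ Gamma(18+12, 13+4) = Gamma(30, 17).
Posterior variance = α'/β'² = 30/289.

30/289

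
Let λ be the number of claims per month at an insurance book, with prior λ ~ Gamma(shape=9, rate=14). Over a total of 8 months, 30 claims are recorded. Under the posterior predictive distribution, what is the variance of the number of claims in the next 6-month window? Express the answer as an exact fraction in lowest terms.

Total count 30 over total exposure 8 months.
By Gamma–Poisson conjugacy, the posterior is Gamma(α + Σx, β + Σt) = Gamma(9 + 30, 14 + 8) = Gamma(39, 22).
The posterior predictive for a window of length T is Negative Binomial with variance T·α'·(β'+T)/β'² = 6·39·28/484 = 1638/121.

1638/121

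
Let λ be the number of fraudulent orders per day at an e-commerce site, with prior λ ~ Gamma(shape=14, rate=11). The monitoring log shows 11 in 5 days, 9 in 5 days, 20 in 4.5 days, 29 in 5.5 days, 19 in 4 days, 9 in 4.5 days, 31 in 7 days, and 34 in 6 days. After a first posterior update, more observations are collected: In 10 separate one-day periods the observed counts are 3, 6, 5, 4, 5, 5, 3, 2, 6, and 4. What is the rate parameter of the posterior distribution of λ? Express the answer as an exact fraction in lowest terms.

125/2

Total count: 11 + 9 + 20 + 29 + 19 + 9 + 31 + 34 = 162.
Total exposure: 5 + 5 + 4.5 + 5.5 + 4 + 4.5 + 7 + 6 = 41.5 days.
After the first batch: Gamma(14 + 162, 11 + 41.5) = Gamma(176, 105/2).
Total count: 3 + 6 + 5 + 4 + 5 + 5 + 3 + 2 + 6 + 4 = 43.
Total exposure: 10 days.
After the second batch: Gamma(176 + 43, 105/2 + 10) = Gamma(219, 125/2).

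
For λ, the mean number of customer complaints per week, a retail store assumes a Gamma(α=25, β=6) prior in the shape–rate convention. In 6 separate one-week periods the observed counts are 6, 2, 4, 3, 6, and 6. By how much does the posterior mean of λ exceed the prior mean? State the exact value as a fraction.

Total count: 6 + 2 + 4 + 3 + 6 + 6 = 27.
Total exposure: 6 weeks.
Conjugate update: add total count to the shape and total exposure to the rate, giving Gamma(52, 12).
Posterior mean = 52/12 = 13/3; prior mean = 25/6 = 25/6. Difference = 13/3 − 25/6 = 1/6.

1/6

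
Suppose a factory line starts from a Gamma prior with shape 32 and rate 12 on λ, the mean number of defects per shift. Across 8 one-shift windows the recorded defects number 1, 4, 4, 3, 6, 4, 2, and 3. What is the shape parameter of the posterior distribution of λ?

Total count: 1 + 4 + 4 + 3 + 6 + 4 + 2 + 3 = 27.
Total exposure: 8 shifts.
Gamma(α, β) with Poisson data over total exposure Σt gives posterior Gamma(α+Σx, β+Σt) = Gamma(59, 20).

59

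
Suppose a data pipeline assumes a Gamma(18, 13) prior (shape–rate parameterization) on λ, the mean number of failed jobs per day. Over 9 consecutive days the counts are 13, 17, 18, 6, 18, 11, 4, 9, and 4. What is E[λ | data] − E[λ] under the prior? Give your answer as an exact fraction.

Total count: 13 + 17 + 18 + 6 + 18 + 11 + 4 + 9 + 4 = 100.
Total exposure: 9 days.
Posterior: α' = 18 + 100 = 118, β' = 13 + 9 = 22.
Posterior mean = 118/22 = 59/11; prior mean = 18/13 = 18/13. Difference = 59/11 − 18/13 = 569/143.

569/143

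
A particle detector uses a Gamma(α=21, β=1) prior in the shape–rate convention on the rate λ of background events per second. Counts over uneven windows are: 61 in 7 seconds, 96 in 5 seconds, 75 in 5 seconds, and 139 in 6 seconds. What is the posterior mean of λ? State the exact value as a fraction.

49/3

Total count: 61 + 96 + 75 + 139 = 371.
Total exposure: 7 + 5 + 5 + 6 = 23 seconds.
Posterior: α' = 21 + 371 = 392, β' = 1 + 23 = 24.
Posterior mean = α'/β' = 392/24 = 49/3.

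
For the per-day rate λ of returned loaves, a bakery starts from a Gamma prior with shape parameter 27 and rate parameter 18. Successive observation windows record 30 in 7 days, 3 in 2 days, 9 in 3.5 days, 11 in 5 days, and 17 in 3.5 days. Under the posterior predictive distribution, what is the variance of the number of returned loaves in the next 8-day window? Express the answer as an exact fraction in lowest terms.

Total count: 30 + 3 + 9 + 11 + 17 = 70.
Total exposure: 7 + 2 + 3.5 + 5 + 3.5 = 21 days.
By Gamma–Poisson conjugacy, the posterior is Gamma(α + Σx, β + Σt) = Gamma(27 + 70, 18 + 21) = Gamma(97, 39).
The posterior predictive for a window of length T is Negative Binomial with variance T·α'·(β'+T)/β'² = 8·97·47/1521 = 36472/1521.

36472/1521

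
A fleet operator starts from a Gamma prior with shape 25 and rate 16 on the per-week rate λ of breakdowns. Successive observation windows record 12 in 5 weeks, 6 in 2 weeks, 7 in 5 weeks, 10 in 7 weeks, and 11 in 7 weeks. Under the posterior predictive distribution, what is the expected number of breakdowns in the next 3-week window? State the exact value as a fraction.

Total count: 12 + 6 + 7 + 10 + 11 = 46.
Total exposure: 5 + 2 + 5 + 7 + 7 = 26 weeks.
Conjugate update: add total count to the shape and total exposure to the rate, giving Gamma(71, 42).
Predictive mean over a 3-week window = T·E[λ|data] = 3·71/42 = 71/14.

71/14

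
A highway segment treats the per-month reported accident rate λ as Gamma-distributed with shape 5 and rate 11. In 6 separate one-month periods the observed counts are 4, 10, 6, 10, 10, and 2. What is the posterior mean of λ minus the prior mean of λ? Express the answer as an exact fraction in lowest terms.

Total count: 4 + 10 + 6 + 10 + 10 + 2 = 42.
Total exposure: 6 months.
By Gamma–Poisson conjugacy, the posterior is Gamma(α + Σx, β + Σt) = Gamma(5 + 42, 11 + 6) = Gamma(47, 17).
Posterior mean = 47/17 = 47/17; prior mean = 5/11 = 5/11. Difference = 47/17 − 5/11 = 432/187.

432/187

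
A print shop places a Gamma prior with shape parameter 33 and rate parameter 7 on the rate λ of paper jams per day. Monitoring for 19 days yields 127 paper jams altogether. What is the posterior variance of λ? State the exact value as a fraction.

Total count 127 over total exposure 19 days.
Conjugate update: add total count to the shape and total exposure to the rate, giving Gamma(160, 26).
Posterior variance = α'/β'² = 160/676 = 40/169.

40/169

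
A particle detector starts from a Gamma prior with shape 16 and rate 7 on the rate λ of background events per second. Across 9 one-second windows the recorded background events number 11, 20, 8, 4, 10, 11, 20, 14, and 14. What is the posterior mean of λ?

8

Total count: 11 + 20 + 8 + 4 + 10 + 11 + 20 + 14 + 14 = 112.
Total exposure: 9 seconds.
Posterior: α' = 16 + 112 = 128, β' = 7 + 9 = 16.
Posterior mean = α'/β' = 128/16 = 8.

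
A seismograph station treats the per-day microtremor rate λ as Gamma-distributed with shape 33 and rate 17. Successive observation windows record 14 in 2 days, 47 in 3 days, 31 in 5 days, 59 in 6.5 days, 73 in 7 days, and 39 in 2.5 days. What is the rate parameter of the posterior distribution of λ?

Total count: 14 + 47 + 31 + 59 + 73 + 39 = 263.
Total exposure: 2 + 3 + 5 + 6.5 + 7 + 2.5 = 26 days.
By Gamma–Poisson conjugacy, the posterior is Gamma(α + Σx, β + Σt) = Gamma(33 + 263, 17 + 26) = Gamma(296, 43).

43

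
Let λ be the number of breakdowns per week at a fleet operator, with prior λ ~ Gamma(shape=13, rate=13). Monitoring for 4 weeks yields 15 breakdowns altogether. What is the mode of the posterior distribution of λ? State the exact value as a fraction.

Total count 15 over total exposure 4 weeks.
Conjugate update: add total count to the shape and total exposure to the rate, giving Gamma(28, 17).
Posterior mode = (α'−1)/β' = 27/17.

27/17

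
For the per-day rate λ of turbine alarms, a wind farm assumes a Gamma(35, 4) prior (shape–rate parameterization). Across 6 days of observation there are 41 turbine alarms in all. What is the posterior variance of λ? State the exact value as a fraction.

19/25

Total count 41 over total exposure 6 days.
The Gamma prior is conjugate for the Poisson rate, so λ | data ~ Gamma(35+41, 4+6) = Gamma(76, 10).
Posterior variance = α'/β'² = 76/100 = 19/25.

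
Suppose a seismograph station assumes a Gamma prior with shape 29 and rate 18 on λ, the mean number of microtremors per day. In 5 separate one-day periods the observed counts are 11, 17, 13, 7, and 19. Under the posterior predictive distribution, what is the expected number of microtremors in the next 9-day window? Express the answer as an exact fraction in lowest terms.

864/23

Total count: 11 + 17 + 13 + 7 + 19 = 67.
Total exposure: 5 days.
The Gamma prior is conjugate for the Poisson rate, so λ | data ~ Gamma(29+67, 18+5) = Gamma(96, 23).
Predictive mean over a 9-day window = T·E[λ|data] = 9·96/23 = 864/23.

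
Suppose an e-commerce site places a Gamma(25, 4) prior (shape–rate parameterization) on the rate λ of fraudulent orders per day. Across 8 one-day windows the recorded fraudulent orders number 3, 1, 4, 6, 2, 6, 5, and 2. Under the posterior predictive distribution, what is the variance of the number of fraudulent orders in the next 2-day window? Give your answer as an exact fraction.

Total count: 3 + 1 + 4 + 6 + 2 + 6 + 5 + 2 = 29.
Total exposure: 8 days.
Posterior: α' = 25 + 29 = 54, β' = 4 + 8 = 12.
The posterior predictive for a window of length T is Negative Binomial with variance T·α'·(β'+T)/β'² = 2·54·14/144 = 21/2.

21/2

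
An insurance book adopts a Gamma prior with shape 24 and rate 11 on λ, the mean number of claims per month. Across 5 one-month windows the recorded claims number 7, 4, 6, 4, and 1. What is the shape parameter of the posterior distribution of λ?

46

Total count: 7 + 4 + 6 + 4 + 1 = 22.
Total exposure: 5 months.
Conjugate update: add total count to the shape and total exposure to the rate, giving Gamma(46, 16).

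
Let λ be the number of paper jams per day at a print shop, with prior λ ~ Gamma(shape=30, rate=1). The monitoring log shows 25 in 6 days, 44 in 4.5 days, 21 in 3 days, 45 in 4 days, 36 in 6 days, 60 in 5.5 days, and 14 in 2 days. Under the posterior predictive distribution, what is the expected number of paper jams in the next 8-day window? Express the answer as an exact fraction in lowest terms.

275/4

Total count: 25 + 44 + 21 + 45 + 36 + 60 + 14 = 245.
Total exposure: 6 + 4.5 + 3 + 4 + 6 + 5.5 + 2 = 31 days.
Gamma(α, β) with Poisson data over total exposure Σt gives posterior Gamma(α+Σx, β+Σt) = Gamma(275, 32).
Predictive mean over an 8-day window = T·E[λ|data] = 8·275/32 = 275/4.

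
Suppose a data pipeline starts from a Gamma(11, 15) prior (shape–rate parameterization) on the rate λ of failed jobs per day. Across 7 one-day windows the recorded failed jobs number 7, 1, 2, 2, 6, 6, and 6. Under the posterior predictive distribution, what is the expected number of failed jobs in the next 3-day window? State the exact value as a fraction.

123/22

Total count: 7 + 1 + 2 + 2 + 6 + 6 + 6 = 30.
Total exposure: 7 days.
By Gamma–Poisson conjugacy, the posterior is Gamma(α + Σx, β + Σt) = Gamma(11 + 30, 15 + 7) = Gamma(41, 22).
Predictive mean over a 3-day window = T·E[λ|data] = 3·41/22 = 123/22.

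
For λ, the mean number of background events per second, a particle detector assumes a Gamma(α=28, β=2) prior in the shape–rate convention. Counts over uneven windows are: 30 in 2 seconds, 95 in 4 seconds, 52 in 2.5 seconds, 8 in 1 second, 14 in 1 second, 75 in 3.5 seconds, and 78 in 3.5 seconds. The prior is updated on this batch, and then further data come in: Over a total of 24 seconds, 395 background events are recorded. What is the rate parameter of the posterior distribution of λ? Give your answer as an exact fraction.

Total count: 30 + 95 + 52 + 8 + 14 + 75 + 78 = 352.
Total exposure: 2 + 4 + 2.5 + 1 + 1 + 3.5 + 3.5 = 17.5 seconds.
After the first batch: Gamma(28 + 352, 2 + 17.5) = Gamma(380, 39/2).
Total count 395 over total exposure 24 seconds.
After the second batch: Gamma(380 + 395, 39/2 + 24) = Gamma(775, 87/2).

87/2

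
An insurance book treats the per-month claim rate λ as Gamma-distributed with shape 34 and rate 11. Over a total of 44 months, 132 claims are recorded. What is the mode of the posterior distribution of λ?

3

Total count 132 over total exposure 44 months.
The Gamma prior is conjugate for the Poisson rate, so λ | data ~ Gamma(34+132, 11+44) = Gamma(166, 55).
Posterior mode = (α'−1)/β' = 165/55 = 3.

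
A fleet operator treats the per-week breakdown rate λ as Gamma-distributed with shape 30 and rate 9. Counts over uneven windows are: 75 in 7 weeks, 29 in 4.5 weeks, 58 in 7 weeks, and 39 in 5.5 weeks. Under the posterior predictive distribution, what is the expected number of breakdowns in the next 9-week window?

63

Total count: 75 + 29 + 58 + 39 = 201.
Total exposure: 7 + 4.5 + 7 + 5.5 = 24 weeks.
The Gamma prior is conjugate for the Poisson rate, so λ | data ~ Gamma(30+201, 9+24) = Gamma(231, 33).
Predictive mean over a 9-week window = T·E[λ|data] = 9·231/33 = 63.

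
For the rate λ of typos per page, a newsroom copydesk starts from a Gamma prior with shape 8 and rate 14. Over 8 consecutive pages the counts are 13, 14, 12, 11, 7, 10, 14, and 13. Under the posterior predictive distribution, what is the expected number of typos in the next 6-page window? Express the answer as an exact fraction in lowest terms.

306/11

Total count: 13 + 14 + 12 + 11 + 7 + 10 + 14 + 13 = 94.
Total exposure: 8 pages.
Posterior: α' = 8 + 94 = 102, β' = 14 + 8 = 22.
Predictive mean over a 6-page window = T·E[λ|data] = 6·102/22 = 306/11.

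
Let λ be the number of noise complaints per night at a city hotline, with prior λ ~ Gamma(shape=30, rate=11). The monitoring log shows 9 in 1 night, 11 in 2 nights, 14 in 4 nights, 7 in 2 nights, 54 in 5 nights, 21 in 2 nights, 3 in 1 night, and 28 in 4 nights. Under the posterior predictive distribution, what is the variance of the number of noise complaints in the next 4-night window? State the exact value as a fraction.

1593/64

Total count: 9 + 11 + 14 + 7 + 54 + 21 + 3 + 28 = 147.
Total exposure: 1 + 2 + 4 + 2 + 5 + 2 + 1 + 4 = 21 nights.
Conjugate update: add total count to the shape and total exposure to the rate, giving Gamma(177, 32).
The posterior predictive for a window of length T is Negative Binomial with variance T·α'·(β'+T)/β'² = 4·177·36/1024 = 1593/64.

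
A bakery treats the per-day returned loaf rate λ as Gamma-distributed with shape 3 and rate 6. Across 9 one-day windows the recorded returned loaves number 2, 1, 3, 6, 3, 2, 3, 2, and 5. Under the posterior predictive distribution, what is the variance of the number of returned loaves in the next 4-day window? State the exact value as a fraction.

Total count: 2 + 1 + 3 + 6 + 3 + 2 + 3 + 2 + 5 = 27.
Total exposure: 9 days.
Posterior: α' = 3 + 27 = 30, β' = 6 + 9 = 15.
The posterior predictive for a window of length T is Negative Binomial with variance T·α'·(β'+T)/β'² = 4·30·19/225 = 152/15.

152/15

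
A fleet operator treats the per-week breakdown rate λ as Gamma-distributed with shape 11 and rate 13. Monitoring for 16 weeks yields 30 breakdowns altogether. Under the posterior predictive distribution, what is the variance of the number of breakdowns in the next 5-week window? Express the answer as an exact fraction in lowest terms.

Total count 30 over total exposure 16 weeks.
The Gamma prior is conjugate for the Poisson rate, so λ | data ~ Gamma(11+30, 13+16) = Gamma(41, 29).
The posterior predictive for a window of length T is Negative Binomial with variance T·α'·(β'+T)/β'² = 5·41·34/841 = 6970/841.

6970/841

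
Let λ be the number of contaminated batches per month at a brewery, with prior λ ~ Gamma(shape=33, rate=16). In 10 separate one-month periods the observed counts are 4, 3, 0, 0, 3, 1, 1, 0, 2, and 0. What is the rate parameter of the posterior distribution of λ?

26

Total count: 4 + 3 + 0 + 0 + 3 + 1 + 1 + 0 + 2 + 0 = 14.
Total exposure: 10 months.
Conjugate update: add total count to the shape and total exposure to the rate, giving Gamma(47, 26).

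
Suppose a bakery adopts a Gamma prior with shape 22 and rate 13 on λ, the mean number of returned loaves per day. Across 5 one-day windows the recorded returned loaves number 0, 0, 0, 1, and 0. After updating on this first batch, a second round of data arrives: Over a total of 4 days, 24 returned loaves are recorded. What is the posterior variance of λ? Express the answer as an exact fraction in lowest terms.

47/484

Total count: 0 + 0 + 0 + 1 + 0 = 1.
Total exposure: 5 days.
After the first batch: Gamma(22 + 1, 13 + 5) = Gamma(23, 18).
Total count 24 over total exposure 4 days.
After the second batch: Gamma(23 + 24, 18 + 4) = Gamma(47, 22).
Posterior variance = α'/β'² = 47/484.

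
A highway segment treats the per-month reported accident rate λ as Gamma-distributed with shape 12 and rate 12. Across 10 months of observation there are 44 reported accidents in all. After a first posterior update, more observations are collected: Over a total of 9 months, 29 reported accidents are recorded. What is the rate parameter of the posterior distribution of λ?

31

Total count 44 over total exposure 10 months.
After the first batch: Gamma(12 + 44, 12 + 10) = Gamma(56, 22).
Total count 29 over total exposure 9 months.
After the second batch: Gamma(56 + 29, 22 + 9) = Gamma(85, 31).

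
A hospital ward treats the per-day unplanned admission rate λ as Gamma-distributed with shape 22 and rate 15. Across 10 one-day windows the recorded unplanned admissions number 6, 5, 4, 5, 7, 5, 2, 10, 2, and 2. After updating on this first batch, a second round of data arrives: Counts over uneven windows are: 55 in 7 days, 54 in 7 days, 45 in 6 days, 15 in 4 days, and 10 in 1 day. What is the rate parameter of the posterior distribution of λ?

Total count: 6 + 5 + 4 + 5 + 7 + 5 + 2 + 10 + 2 + 2 = 48.
Total exposure: 10 days.
After the first batch: Gamma(22 + 48, 15 + 10) = Gamma(70, 25).
Total count: 55 + 54 + 45 + 15 + 10 = 179.
Total exposure: 7 + 7 + 6 + 4 + 1 = 25 days.
After the second batch: Gamma(70 + 179, 25 + 25) = Gamma(249, 50).

50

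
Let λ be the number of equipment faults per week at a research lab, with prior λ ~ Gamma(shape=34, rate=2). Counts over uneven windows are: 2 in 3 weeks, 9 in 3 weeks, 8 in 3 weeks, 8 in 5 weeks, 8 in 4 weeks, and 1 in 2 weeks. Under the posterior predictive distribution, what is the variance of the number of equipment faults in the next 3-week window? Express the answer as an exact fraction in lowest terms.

2625/242

Total count: 2 + 9 + 8 + 8 + 8 + 1 = 36.
Total exposure: 3 + 3 + 3 + 5 + 4 + 2 = 20 weeks.
Conjugate update: add total count to the shape and total exposure to the rate, giving Gamma(70, 22).
The posterior predictive for a window of length T is Negative Binomial with variance T·α'·(β'+T)/β'² = 3·70·25/484 = 2625/242.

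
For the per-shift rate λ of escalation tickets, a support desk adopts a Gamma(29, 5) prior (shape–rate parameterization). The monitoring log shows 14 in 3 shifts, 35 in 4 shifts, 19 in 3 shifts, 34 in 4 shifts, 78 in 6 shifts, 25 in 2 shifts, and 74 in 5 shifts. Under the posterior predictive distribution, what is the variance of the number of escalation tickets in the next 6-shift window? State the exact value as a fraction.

Total count: 14 + 35 + 19 + 34 + 78 + 25 + 74 = 279.
Total exposure: 3 + 4 + 3 + 4 + 6 + 2 + 5 = 27 shifts.
Posterior: α' = 29 + 279 = 308, β' = 5 + 27 = 32.
The posterior predictive for a window of length T is Negative Binomial with variance T·α'·(β'+T)/β'² = 6·308·38/1024 = 4389/64.

4389/64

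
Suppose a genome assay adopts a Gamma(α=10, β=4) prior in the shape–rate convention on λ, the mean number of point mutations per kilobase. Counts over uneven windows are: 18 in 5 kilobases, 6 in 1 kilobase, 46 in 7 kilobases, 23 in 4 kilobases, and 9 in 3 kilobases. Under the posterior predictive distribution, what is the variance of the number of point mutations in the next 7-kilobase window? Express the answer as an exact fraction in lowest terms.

Total count: 18 + 6 + 46 + 23 + 9 = 102.
Total exposure: 5 + 1 + 7 + 4 + 3 = 20 kilobases.
Gamma(α, β) with Poisson data over total exposure Σt gives posterior Gamma(α+Σx, β+Σt) = Gamma(112, 24).
The posterior predictive for a window of length T is Negative Binomial with variance T·α'·(β'+T)/β'² = 7·112·31/576 = 1519/36.

1519/36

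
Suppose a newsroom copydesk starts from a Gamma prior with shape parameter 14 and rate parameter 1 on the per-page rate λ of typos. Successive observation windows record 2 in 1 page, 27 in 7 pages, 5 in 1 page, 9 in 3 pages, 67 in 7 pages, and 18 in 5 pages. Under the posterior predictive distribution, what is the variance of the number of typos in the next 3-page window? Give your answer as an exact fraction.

Total count: 2 + 27 + 5 + 9 + 67 + 18 = 128.
Total exposure: 1 + 7 + 1 + 3 + 7 + 5 = 24 pages.
Gamma(α, β) with Poisson data over total exposure Σt gives posterior Gamma(α+Σx, β+Σt) = Gamma(142, 25).
The posterior predictive for a window of length T is Negative Binomial with variance T·α'·(β'+T)/β'² = 3·142·28/625 = 11928/625.

11928/625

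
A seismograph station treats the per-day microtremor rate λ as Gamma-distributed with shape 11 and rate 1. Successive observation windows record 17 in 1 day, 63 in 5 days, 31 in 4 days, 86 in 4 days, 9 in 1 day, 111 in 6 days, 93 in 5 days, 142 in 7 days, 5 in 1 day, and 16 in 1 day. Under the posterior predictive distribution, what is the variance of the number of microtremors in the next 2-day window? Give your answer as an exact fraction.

2774/81

Total count: 17 + 63 + 31 + 86 + 9 + 111 + 93 + 142 + 5 + 16 = 573.
Total exposure: 1 + 5 + 4 + 4 + 1 + 6 + 5 + 7 + 1 + 1 = 35 days.
Gamma(α, β) with Poisson data over total exposure Σt gives posterior Gamma(α+Σx, β+Σt) = Gamma(584, 36).
The posterior predictive for a window of length T is Negative Binomial with variance T·α'·(β'+T)/β'² = 2·584·38/1296 = 2774/81.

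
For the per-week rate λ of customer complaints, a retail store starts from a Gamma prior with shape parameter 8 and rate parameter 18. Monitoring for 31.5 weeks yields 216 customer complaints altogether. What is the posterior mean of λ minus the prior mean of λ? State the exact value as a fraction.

Total count 216 over total exposure 31.5 weeks.
Posterior: α' = 8 + 216 = 224, β' = 18 + 31.5 = 99/2.
Posterior mean = 224/(99/2) = 448/99; prior mean = 8/18 = 4/9. Difference = 448/99 − 4/9 = 404/99.

404/99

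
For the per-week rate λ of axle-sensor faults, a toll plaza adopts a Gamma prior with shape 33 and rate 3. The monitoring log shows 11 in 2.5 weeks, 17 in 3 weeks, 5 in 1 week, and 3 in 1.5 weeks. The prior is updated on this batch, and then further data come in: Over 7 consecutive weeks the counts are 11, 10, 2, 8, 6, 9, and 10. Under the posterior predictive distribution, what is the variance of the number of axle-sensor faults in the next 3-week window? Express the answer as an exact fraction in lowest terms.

Total count: 11 + 17 + 5 + 3 = 36.
Total exposure: 2.5 + 3 + 1 + 1.5 = 8 weeks.
After the first batch: Gamma(33 + 36, 3 + 8) = Gamma(69, 11).
Total count: 11 + 10 + 2 + 8 + 6 + 9 + 10 = 56.
Total exposure: 7 weeks.
After the second batch: Gamma(69 + 56, 11 + 7) = Gamma(125, 18).
The posterior predictive for a window of length T is Negative Binomial with variance T·α'·(β'+T)/β'² = 3·125·21/324 = 875/36.

875/36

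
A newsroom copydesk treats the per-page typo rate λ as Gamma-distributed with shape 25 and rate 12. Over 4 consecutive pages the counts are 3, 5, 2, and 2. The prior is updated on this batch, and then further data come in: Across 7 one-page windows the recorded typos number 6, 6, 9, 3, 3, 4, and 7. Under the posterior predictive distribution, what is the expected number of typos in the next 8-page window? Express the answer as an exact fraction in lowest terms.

Total count: 3 + 5 + 2 + 2 = 12.
Total exposure: 4 pages.
After the first batch: Gamma(25 + 12, 12 + 4) = Gamma(37, 16).
Total count: 6 + 6 + 9 + 3 + 3 + 4 + 7 = 38.
Total exposure: 7 pages.
After the second batch: Gamma(37 + 38, 16 + 7) = Gamma(75, 23).
Predictive mean over an 8-page window = T·E[λ|data] = 8·75/23 = 600/23.

600/23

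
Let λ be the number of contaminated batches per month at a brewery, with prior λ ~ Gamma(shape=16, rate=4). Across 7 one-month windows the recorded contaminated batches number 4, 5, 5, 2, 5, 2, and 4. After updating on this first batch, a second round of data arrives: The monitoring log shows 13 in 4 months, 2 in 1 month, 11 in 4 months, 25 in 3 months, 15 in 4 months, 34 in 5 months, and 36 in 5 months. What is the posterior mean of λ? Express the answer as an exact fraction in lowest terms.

179/37

Total count: 4 + 5 + 5 + 2 + 5 + 2 + 4 = 27.
Total exposure: 7 months.
After the first batch: Gamma(16 + 27, 4 + 7) = Gamma(43, 11).
Total count: 13 + 2 + 11 + 25 + 15 + 34 + 36 = 136.
Total exposure: 4 + 1 + 4 + 3 + 4 + 5 + 5 = 26 months.
After the second batch: Gamma(43 + 136, 11 + 26) = Gamma(179, 37).
Posterior mean = α'/β' = 179/37.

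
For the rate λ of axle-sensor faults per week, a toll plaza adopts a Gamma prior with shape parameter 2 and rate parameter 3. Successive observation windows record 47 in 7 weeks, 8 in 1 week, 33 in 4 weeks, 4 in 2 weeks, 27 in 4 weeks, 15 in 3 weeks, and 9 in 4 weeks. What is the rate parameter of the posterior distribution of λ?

Total count: 47 + 8 + 33 + 4 + 27 + 15 + 9 = 143.
Total exposure: 7 + 1 + 4 + 2 + 4 + 3 + 4 = 25 weeks.
The Gamma prior is conjugate for the Poisson rate, so λ | data ~ Gamma(2+143, 3+25) = Gamma(145, 28).

28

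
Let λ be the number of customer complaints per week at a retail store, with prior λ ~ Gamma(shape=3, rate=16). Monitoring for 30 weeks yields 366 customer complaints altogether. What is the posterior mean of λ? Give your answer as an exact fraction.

Total count 366 over total exposure 30 weeks.
Conjugate update: add total count to the shape and total exposure to the rate, giving Gamma(369, 46).
Posterior mean = α'/β' = 369/46.

369/46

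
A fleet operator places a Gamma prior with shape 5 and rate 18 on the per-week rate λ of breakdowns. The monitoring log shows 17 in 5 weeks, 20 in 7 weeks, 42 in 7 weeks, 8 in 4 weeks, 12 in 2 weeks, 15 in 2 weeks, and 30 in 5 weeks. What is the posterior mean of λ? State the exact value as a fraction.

Total count: 17 + 20 + 42 + 8 + 12 + 15 + 30 = 144.
Total exposure: 5 + 7 + 7 + 4 + 2 + 2 + 5 = 32 weeks.
Conjugate update: add total count to the shape and total exposure to the rate, giving Gamma(149, 50).
Posterior mean = α'/β' = 149/50.

149/50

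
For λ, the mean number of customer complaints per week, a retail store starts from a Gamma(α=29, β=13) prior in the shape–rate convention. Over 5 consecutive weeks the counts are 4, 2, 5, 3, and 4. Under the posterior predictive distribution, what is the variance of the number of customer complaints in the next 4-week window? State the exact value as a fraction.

1034/81

Total count: 4 + 2 + 5 + 3 + 4 = 18.
Total exposure: 5 weeks.
The Gamma prior is conjugate for the Poisson rate, so λ | data ~ Gamma(29+18, 13+5) = Gamma(47, 18).
The posterior predictive for a window of length T is Negative Binomial with variance T·α'·(β'+T)/β'² = 4·47·22/324 = 1034/81.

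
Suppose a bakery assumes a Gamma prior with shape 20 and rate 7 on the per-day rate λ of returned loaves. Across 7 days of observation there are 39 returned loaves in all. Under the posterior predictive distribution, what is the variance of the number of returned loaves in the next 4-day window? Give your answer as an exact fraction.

1062/49

Total count 39 over total exposure 7 days.
Posterior: α' = 20 + 39 = 59, β' = 7 + 7 = 14.
The posterior predictive for a window of length T is Negative Binomial with variance T·α'·(β'+T)/β'² = 4·59·18/196 = 1062/49.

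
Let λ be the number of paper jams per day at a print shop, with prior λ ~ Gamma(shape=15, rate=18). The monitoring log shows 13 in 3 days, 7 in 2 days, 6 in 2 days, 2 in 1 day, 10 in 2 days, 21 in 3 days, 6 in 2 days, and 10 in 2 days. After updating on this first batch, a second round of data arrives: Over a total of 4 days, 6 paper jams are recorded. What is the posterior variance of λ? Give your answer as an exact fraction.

Total count: 13 + 7 + 6 + 2 + 10 + 21 + 6 + 10 = 75.
Total exposure: 3 + 2 + 2 + 1 + 2 + 3 + 2 + 2 = 17 days.
After the first batch: Gamma(15 + 75, 18 + 17) = Gamma(90, 35).
Total count 6 over total exposure 4 days.
After the second batch: Gamma(90 + 6, 35 + 4) = Gamma(96, 39).
Posterior variance = α'/β'² = 96/1521 = 32/507.

32/507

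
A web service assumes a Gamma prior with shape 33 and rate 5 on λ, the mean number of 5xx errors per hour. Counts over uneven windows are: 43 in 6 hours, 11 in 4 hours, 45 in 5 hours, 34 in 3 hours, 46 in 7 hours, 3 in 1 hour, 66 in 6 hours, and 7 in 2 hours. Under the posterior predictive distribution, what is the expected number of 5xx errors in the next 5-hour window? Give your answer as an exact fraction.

480/13

Total count: 43 + 11 + 45 + 34 + 46 + 3 + 66 + 7 = 255.
Total exposure: 6 + 4 + 5 + 3 + 7 + 1 + 6 + 2 = 34 hours.
Posterior: α' = 33 + 255 = 288, β' = 5 + 34 = 39.
Predictive mean over a 5-hour window = T·E[λ|data] = 5·288/39 = 480/13.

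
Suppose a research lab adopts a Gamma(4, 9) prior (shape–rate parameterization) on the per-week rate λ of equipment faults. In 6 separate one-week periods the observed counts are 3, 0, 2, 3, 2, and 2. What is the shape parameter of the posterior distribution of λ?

16

Total count: 3 + 0 + 2 + 3 + 2 + 2 = 12.
Total exposure: 6 weeks.
Posterior: α' = 4 + 12 = 16, β' = 9 + 6 = 15.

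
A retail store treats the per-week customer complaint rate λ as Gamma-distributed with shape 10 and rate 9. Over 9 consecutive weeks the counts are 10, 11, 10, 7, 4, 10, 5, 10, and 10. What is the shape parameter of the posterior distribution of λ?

Total count: 10 + 11 + 10 + 7 + 4 + 10 + 5 + 10 + 10 = 77.
Total exposure: 9 weeks.
Gamma(α, β) with Poisson data over total exposure Σt gives posterior Gamma(α+Σx, β+Σt) = Gamma(87, 18).

87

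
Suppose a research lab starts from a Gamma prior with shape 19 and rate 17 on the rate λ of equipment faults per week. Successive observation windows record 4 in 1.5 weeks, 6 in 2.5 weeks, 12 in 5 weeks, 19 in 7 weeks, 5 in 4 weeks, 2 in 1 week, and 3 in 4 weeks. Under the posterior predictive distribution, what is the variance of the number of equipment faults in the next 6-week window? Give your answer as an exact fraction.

Total count: 4 + 6 + 12 + 19 + 5 + 2 + 3 = 51.
Total exposure: 1.5 + 2.5 + 5 + 7 + 4 + 1 + 4 = 25 weeks.
Posterior: α' = 19 + 51 = 70, β' = 17 + 25 = 42.
The posterior predictive for a window of length T is Negative Binomial with variance T·α'·(β'+T)/β'² = 6·70·48/1764 = 80/7.

80/7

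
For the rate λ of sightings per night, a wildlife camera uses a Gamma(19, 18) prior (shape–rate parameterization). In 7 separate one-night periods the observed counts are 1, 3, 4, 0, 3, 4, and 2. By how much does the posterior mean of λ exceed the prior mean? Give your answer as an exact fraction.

Total count: 1 + 3 + 4 + 0 + 3 + 4 + 2 = 17.
Total exposure: 7 nights.
By Gamma–Poisson conjugacy, the posterior is Gamma(α + Σx, β + Σt) = Gamma(19 + 17, 18 + 7) = Gamma(36, 25).
Posterior mean = 36/25 = 36/25; prior mean = 19/18 = 19/18. Difference = 36/25 − 19/18 = 173/450.

173/450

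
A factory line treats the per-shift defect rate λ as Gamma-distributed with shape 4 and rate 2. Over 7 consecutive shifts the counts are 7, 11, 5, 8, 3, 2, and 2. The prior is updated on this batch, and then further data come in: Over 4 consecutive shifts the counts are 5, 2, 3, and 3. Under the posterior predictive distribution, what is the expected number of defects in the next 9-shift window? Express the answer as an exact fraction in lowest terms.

495/13

Total count: 7 + 11 + 5 + 8 + 3 + 2 + 2 = 38.
Total exposure: 7 shifts.
After the first batch: Gamma(4 + 38, 2 + 7) = Gamma(42, 9).
Total count: 5 + 2 + 3 + 3 = 13.
Total exposure: 4 shifts.
After the second batch: Gamma(42 + 13, 9 + 4) = Gamma(55, 13).
Predictive mean over a 9-shift window = T·E[λ|data] = 9·55/13 = 495/13.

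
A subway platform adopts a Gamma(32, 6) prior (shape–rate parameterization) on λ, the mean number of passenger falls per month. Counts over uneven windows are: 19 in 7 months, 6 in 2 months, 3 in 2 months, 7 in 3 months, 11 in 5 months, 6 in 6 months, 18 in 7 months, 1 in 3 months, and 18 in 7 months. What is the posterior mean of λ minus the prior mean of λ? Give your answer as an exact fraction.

Total count: 19 + 6 + 3 + 7 + 11 + 6 + 18 + 1 + 18 = 89.
Total exposure: 7 + 2 + 2 + 3 + 5 + 6 + 7 + 3 + 7 = 42 months.
Conjugate update: add total count to the shape and total exposure to the rate, giving Gamma(121, 48).
Posterior mean = 121/48 = 121/48; prior mean = 32/6 = 16/3. Difference = 121/48 − 16/3 = -45/16.

-45/16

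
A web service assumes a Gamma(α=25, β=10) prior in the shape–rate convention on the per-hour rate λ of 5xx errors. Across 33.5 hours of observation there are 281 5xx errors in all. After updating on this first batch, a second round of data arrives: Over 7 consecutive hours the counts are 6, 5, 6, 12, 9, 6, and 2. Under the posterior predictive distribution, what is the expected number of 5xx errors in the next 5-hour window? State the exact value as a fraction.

Total count 281 over total exposure 33.5 hours.
After the first batch: Gamma(25 + 281, 10 + 33.5) = Gamma(306, 87/2).
Total count: 6 + 5 + 6 + 12 + 9 + 6 + 2 = 46.
Total exposure: 7 hours.
After the second batch: Gamma(306 + 46, 87/2 + 7) = Gamma(352, 101/2).
Predictive mean over a 5-hour window = T·E[λ|data] = 5·352/(101/2) = 3520/101.

3520/101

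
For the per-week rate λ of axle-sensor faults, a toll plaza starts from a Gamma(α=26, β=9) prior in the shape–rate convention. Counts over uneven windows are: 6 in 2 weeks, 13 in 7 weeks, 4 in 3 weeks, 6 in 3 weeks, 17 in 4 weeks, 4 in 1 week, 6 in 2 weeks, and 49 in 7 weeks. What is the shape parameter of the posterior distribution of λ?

Total count: 6 + 13 + 4 + 6 + 17 + 4 + 6 + 49 = 105.
Total exposure: 2 + 7 + 3 + 3 + 4 + 1 + 2 + 7 = 29 weeks.
Posterior: α' = 26 + 105 = 131, β' = 9 + 29 = 38.

131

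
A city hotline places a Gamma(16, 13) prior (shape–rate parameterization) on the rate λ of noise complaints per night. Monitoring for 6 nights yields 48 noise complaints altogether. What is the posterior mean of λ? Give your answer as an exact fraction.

64/19

Total count 48 over total exposure 6 nights.
Gamma(α, β) with Poisson data over total exposure Σt gives posterior Gamma(α+Σx, β+Σt) = Gamma(64, 19).
Posterior mean = α'/β' = 64/19.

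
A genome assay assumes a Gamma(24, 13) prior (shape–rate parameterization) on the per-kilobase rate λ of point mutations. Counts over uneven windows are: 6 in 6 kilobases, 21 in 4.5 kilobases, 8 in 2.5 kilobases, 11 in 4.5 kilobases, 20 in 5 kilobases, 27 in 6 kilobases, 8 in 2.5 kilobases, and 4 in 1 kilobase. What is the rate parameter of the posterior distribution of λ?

Total count: 6 + 21 + 8 + 11 + 20 + 27 + 8 + 4 = 105.
Total exposure: 6 + 4.5 + 2.5 + 4.5 + 5 + 6 + 2.5 + 1 = 32 kilobases.
Conjugate update: add total count to the shape and total exposure to the rate, giving Gamma(129, 45).

45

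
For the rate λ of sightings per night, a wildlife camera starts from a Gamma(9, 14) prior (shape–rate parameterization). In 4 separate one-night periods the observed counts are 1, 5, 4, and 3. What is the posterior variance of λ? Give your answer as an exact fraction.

Total count: 1 + 5 + 4 + 3 = 13.
Total exposure: 4 nights.
Posterior: α' = 9 + 13 = 22, β' = 14 + 4 = 18.
Posterior variance = α'/β'² = 22/324 = 11/162.

11/162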